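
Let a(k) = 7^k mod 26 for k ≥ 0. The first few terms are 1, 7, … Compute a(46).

17

We have a(0) = 1,  a(1) = 7,  a(2) = 23,  a(3) = 5,  a(4) = 9,  a(5) = 11,  a(6) = 25,  a(7) = 19,  a(8) = 3,  a(9) = 21,  a(10) = 17,  a(11) = 15,  a(12) = 1.
The sequence repeats with period 12.
(46 - 0) mod 12 = 10, so a(46) = a(10) = 17.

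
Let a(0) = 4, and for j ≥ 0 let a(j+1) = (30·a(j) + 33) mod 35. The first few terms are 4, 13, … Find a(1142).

3

a(0) = 4, a(1) = 13, a(2) = 3, a(3) = 18, a(4) = 13.
Since a(4) = a(1) = 13, the sequence is eventually periodic: after a pre-period of length 1 it cycles with period 3.
For j ≥ 1, a(j) depends only on (j - 1) mod 3. (1142 - 1) mod 3 = 1, so a(1142) = a(2) = 3.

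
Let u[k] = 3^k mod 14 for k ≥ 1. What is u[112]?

11

Computing terms: u[1] = 3; u[2] = 9; u[3] = 13; u[4] = 11; u[5] = 5; u[6] = 1; u[7] = 3.
Since u[7] = u[1] = 3, the sequence is periodic with period 6.
(112 - 1) mod 6 = 3, so u[112] = u[4] = 11.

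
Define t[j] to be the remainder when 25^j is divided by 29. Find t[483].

We have t[1] = 25; t[2] = 16; t[3] = 23; t[4] = 24; t[5] = 20; t[6] = 7; t[7] = 1; t[8] = 25.
The sequence repeats with period 7.
So t[483] = t[1 + ((483-1) mod 7)] = t[7] = 1.

1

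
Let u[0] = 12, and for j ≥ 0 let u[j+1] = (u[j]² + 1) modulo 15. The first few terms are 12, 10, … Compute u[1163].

We have u[0] = 12; u[1] = 10; u[2] = 11; u[3] = 2; u[4] = 5; u[5] = 11.
Since u[5] = u[2] = 11, the sequence is eventually periodic: after a pre-period of length 2 it cycles with period 3.
For j ≥ 2, u[j] depends only on (j - 2) mod 3. (1163 - 2) mod 3 = 0, so u[1163] = u[2] = 11.

11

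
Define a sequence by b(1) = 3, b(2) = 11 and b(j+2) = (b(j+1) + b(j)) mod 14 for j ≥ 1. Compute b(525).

10

We have b(1) = 3; b(2) = 11; b(3) = 0; b(4) = 11; b(5) = 11; b(6) = 8; b(7) = 5; b(8) = 13; b(9) = 4; b(10) = 3; b(11) = 7; b(12) = 10; b(13) = 3; b(14) = 13; b(15) = 2; b(16) = 1; b(17) = 3; b(18) = 4; b(19) = 7; b(20) = 11; b(21) = 4; b(22) = 1; b(23) = 5; b(24) = 6; b(25) = 11; b(26) = 3; b(27) = 0; b(28) = 3; b(29) = 3; b(30) = 6; b(31) = 9; b(32) = 1; b(33) = 10; b(34) = 11; b(35) = 7; b(36) = 4; b(37) = 11; b(38) = 1; b(39) = 12; b(40) = 13; b(41) = 11; b(42) = 10; b(43) = 7; b(44) = 3; b(45) = 10; b(46) = 13; b(47) = 9; b(48) = 8; b(49) = 3; b(50) = 11.
The sequence repeats with period 48.
(525 - 1) mod 48 = 44, so b(525) = b(45) = 10.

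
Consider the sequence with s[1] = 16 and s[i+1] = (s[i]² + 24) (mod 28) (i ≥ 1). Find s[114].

24

Computing terms: s[1] = 16,  s[2] = 0,  s[3] = 24,  s[4] = 12,  s[5] = 0.
Since s[5] = s[2] = 0, the sequence is eventually periodic: after a pre-period of length 1 it cycles with period 3.
For i ≥ 2, s[i] depends only on (i - 2) mod 3. (114 - 2) mod 3 = 1, so s[114] = s[3] = 24.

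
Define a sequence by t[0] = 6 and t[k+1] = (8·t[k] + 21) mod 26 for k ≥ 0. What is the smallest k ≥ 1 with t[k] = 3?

3

We have t[0] = 6,  t[1] = 17,  t[2] = 1,  t[3] = 3,  t[4] = 19,  t[5] = 17.
Since t[5] = t[1] = 17, the sequence is eventually periodic: after a pre-period of length 1 it cycles with period 4.
The value 3 first appears (with k ≥ 1) at t[3].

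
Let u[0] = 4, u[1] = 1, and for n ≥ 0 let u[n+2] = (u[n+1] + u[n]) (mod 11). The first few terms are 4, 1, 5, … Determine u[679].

8

Computing terms: u[0] = 4, u[1] = 1, u[2] = 5, u[3] = 6, u[4] = 0, u[5] = 6, u[6] = 6, u[7] = 1, u[8] = 7, u[9] = 8, u[10] = 4, u[11] = 1.
Since (u[10], u[11]) = (u[0], u[1]) = (4, 1) (two consecutive terms determine the rest), the sequence is periodic with period 10.
So u[679] = u[0 + ((679-0) mod 10)] = u[9] = 8.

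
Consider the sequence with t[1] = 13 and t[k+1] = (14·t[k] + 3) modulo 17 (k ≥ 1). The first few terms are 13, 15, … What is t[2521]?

We have t[1] = 13, t[2] = 15, t[3] = 9, t[4] = 10, t[5] = 7, t[6] = 16, t[7] = 6, t[8] = 2, t[9] = 14, t[10] = 12, t[11] = 1, t[12] = 0, t[13] = 3, t[14] = 11, t[15] = 4, t[16] = 8, t[17] = 13.
Since t[17] = t[1] = 13, the sequence is periodic with period 16.
(2521 - 1) mod 16 = 8, so t[2521] = t[9] = 14.

14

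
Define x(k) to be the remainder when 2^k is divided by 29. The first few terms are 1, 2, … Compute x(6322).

x(0) = 1; x(1) = 2; x(2) = 4; x(3) = 8; x(4) = 16; x(5) = 3; x(6) = 6; x(7) = 12; x(8) = 24; x(9) = 19; x(10) = 9; x(11) = 18; x(12) = 7; x(13) = 14; x(14) = 28; x(15) = 27; x(16) = 25; x(17) = 21; x(18) = 13; x(19) = 26; x(20) = 23; x(21) = 17; x(22) = 5; x(23) = 10; x(24) = 20; x(25) = 11; x(26) = 22; x(27) = 15; x(28) = 1.
The sequence repeats with period 28.
So x(6322) = x(0 + ((6322-0) mod 28)) = x(22) = 5.

5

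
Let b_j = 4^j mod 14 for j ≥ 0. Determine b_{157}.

We have b_0 = 1; b_1 = 4; b_2 = 2; b_3 = 8; b_4 = 4.
Since b_4 = b_1 = 4, the sequence is eventually periodic: after a pre-period of length 1 it cycles with period 3.
For j ≥ 1, b_j depends only on (j - 1) mod 3. (157 - 1) mod 3 = 0, so b_{157} = b_1 = 4.

4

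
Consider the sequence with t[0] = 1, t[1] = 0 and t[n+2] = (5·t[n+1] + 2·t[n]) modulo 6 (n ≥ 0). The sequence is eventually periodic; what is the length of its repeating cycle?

3

t[0] = 1, t[1] = 0, t[2] = 2, t[3] = 4, t[4] = 0, t[5] = 2.
Since (t[4], t[5]) = (t[1], t[2]) = (0, 2) (two consecutive terms determine the rest), the sequence is eventually periodic: after a pre-period of length 1 it cycles with period 3.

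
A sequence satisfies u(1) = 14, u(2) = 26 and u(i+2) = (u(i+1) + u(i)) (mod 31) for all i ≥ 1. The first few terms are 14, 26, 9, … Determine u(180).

12

We have u(1) = 14; u(2) = 26; u(3) = 9; u(4) = 4; u(5) = 13; u(6) = 17; u(7) = 30; u(8) = 16; u(9) = 15; u(10) = 0; u(11) = 15; u(12) = 15; u(13) = 30; u(14) = 14; u(15) = 13; u(16) = 27; u(17) = 9; u(18) = 5; u(19) = 14; u(20) = 19; u(21) = 2; u(22) = 21; u(23) = 23; u(24) = 13; u(25) = 5; u(26) = 18; u(27) = 23; u(28) = 10; u(29) = 2; u(30) = 12; u(31) = 14; u(32) = 26.
Since (u(31), u(32)) = (u(1), u(2)) = (14, 26) (two consecutive terms determine the rest), the sequence is periodic with period 30.
(180 - 1) mod 30 = 29, so u(180) = u(30) = 12.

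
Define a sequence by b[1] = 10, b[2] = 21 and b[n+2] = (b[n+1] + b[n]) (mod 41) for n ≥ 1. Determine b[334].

We have b[1] = 10; b[2] = 21; b[3] = 31; b[4] = 11; b[5] = 1; b[6] = 12; b[7] = 13; b[8] = 25; b[9] = 38; b[10] = 22; b[11] = 19; b[12] = 0; b[13] = 19; b[14] = 19; b[15] = 38; b[16] = 16; b[17] = 13; b[18] = 29; b[19] = 1; b[20] = 30; b[21] = 31; b[22] = 20; b[23] = 10; b[24] = 30; b[25] = 40; b[26] = 29; b[27] = 28; b[28] = 16; b[29] = 3; b[30] = 19; b[31] = 22; b[32] = 0; b[33] = 22; b[34] = 22; b[35] = 3; b[36] = 25; b[37] = 28; b[38] = 12; b[39] = 40; b[40] = 11; b[41] = 10; b[42] = 21.
The sequence repeats with period 40.
(334 - 1) mod 40 = 13, so b[334] = b[14] = 19.

19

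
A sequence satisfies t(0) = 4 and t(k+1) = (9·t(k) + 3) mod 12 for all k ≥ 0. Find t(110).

6

Listing terms: t(0) = 4, t(1) = 3, t(2) = 6, t(3) = 9, t(4) = 0, t(5) = 3.
Since t(5) = t(1) = 3, the sequence is eventually periodic: after a pre-period of length 1 it cycles with period 4.
For k ≥ 1, t(k) depends only on (k - 1) mod 4. (110 - 1) mod 4 = 1, so t(110) = t(2) = 6.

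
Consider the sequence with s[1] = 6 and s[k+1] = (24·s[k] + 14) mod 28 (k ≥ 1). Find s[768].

2

s[1] = 6, s[2] = 18, s[3] = 26, s[4] = 22, s[5] = 10, s[6] = 2, s[7] = 6.
Since s[7] = s[1] = 6, the sequence is periodic with period 6.
(768 - 1) mod 6 = 5, so s[768] = s[6] = 2.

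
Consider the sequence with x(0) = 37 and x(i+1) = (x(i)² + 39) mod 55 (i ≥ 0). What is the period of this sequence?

We have x(0) = 37, x(1) = 33, x(2) = 28, x(3) = 53, x(4) = 43, x(5) = 18, x(6) = 33.
Since x(6) = x(1) = 33, the sequence is eventually periodic: after a pre-period of length 1 it cycles with period 5.

5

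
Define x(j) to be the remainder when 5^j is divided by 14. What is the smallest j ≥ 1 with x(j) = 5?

1

Computing terms: x(0) = 1, x(1) = 5, x(2) = 11, x(3) = 13, x(4) = 9, x(5) = 3, x(6) = 1.
Since x(6) = x(0) = 1, the sequence is periodic with period 6.
The value 5 first appears (with j ≥ 1) at x(1).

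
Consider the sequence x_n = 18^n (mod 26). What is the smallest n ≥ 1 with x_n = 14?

4

Computing terms: x_0 = 1, x_1 = 18, x_2 = 12, x_3 = 8, x_4 = 14, x_5 = 18.
Since x_5 = x_1 = 18, the sequence is eventually periodic: after a pre-period of length 1 it cycles with period 4.
The value 14 first appears (with n ≥ 1) at x_4.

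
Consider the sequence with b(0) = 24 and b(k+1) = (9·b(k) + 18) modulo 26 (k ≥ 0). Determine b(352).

Computing terms: b(0) = 24,  b(1) = 0,  b(2) = 18,  b(3) = 24.
Since b(3) = b(0) = 24, the sequence is periodic with period 3.
(352 - 0) mod 3 = 1, so b(352) = b(1) = 0.

0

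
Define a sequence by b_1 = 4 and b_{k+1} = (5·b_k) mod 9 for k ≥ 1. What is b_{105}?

1

b_1 = 4,  b_2 = 2,  b_3 = 1,  b_4 = 5,  b_5 = 7,  b_6 = 8,  b_7 = 4.
Since b_7 = b_1 = 4, the sequence is periodic with period 6.
So b_{105} = b_{1 + ((105-1) mod 6)} = b_3 = 1.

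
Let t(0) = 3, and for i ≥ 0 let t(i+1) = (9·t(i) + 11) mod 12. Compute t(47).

8

Computing terms: t(0) = 3, t(1) = 2, t(2) = 5, t(3) = 8, t(4) = 11, t(5) = 2.
Since t(5) = t(1) = 2, the sequence is eventually periodic: after a pre-period of length 1 it cycles with period 4.
For i ≥ 1, t(i) depends only on (i - 1) mod 4. (47 - 1) mod 4 = 2, so t(47) = t(3) = 8.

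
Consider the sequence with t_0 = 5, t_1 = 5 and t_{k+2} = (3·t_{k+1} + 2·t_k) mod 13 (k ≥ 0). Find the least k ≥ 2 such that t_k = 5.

t_0 = 5; t_1 = 5; t_2 = 12; t_3 = 7; t_4 = 6; t_5 = 6; t_6 = 4; t_7 = 11; t_8 = 2; t_9 = 2; t_{10} = 10; t_{11} = 8; t_{12} = 5; t_{13} = 5.
The sequence repeats with period 12.
The value 5 next appears (with k ≥ 2) at t_{12}.

12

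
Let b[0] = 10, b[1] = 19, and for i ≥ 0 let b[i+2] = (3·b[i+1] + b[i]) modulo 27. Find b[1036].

b[0] = 10, b[1] = 19, b[2] = 13, b[3] = 4, b[4] = 25, b[5] = 25, b[6] = 19, b[7] = 1, b[8] = 22, b[9] = 13, b[10] = 7, b[11] = 7, b[12] = 1, b[13] = 10, b[14] = 4, b[15] = 22, b[16] = 16, b[17] = 16, b[18] = 10, b[19] = 19.
The sequence repeats with period 18.
(1036 - 0) mod 18 = 10, so b[1036] = b[10] = 7.

7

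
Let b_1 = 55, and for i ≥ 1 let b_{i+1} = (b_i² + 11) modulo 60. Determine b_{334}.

0

Listing terms: b_1 = 55; b_2 = 36; b_3 = 47; b_4 = 0; b_5 = 11; b_6 = 12; b_7 = 35; b_8 = 36.
Since b_8 = b_2 = 36, the sequence is eventually periodic: after a pre-period of length 1 it cycles with period 6.
For i ≥ 2, b_i depends only on (i - 2) mod 6. (334 - 2) mod 6 = 2, so b_{334} = b_4 = 0.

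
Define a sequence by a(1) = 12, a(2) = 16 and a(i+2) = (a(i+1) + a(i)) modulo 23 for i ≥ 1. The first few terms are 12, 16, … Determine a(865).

We have a(1) = 12,  a(2) = 16,  a(3) = 5,  a(4) = 21,  a(5) = 3,  a(6) = 1,  a(7) = 4,  a(8) = 5,  a(9) = 9,  a(10) = 14,  a(11) = 0,  a(12) = 14,  a(13) = 14,  a(14) = 5,  a(15) = 19,  a(16) = 1,  a(17) = 20,  a(18) = 21,  a(19) = 18,  a(20) = 16,  a(21) = 11,  a(22) = 4,  a(23) = 15,  a(24) = 19,  a(25) = 11,  a(26) = 7,  a(27) = 18,  a(28) = 2,  a(29) = 20,  a(30) = 22,  a(31) = 19,  a(32) = 18,  a(33) = 14,  a(34) = 9,  a(35) = 0,  a(36) = 9,  a(37) = 9,  a(38) = 18,  a(39) = 4,  a(40) = 22,  a(41) = 3,  a(42) = 2,  a(43) = 5,  a(44) = 7,  a(45) = 12,  a(46) = 19,  a(47) = 8,  a(48) = 4,  a(49) = 12,  a(50) = 16.
Since (a(49), a(50)) = (a(1), a(2)) = (12, 16) (two consecutive terms determine the rest), the sequence is periodic with period 48.
(865 - 1) mod 48 = 0, so a(865) = a(1) = 12.

12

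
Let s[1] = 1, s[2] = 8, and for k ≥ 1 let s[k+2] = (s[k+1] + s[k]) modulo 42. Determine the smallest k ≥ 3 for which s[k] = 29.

18

Computing terms: s[1] = 1, s[2] = 8, s[3] = 9, s[4] = 17, s[5] = 26, s[6] = 1, s[7] = 27, s[8] = 28, s[9] = 13, s[10] = 41, s[11] = 12, s[12] = 11, s[13] = 23, s[14] = 34, s[15] = 15, s[16] = 7, s[17] = 22, s[18] = 29, s[19] = 9, s[20] = 38, s[21] = 5, s[22] = 1, s[23] = 6, s[24] = 7, s[25] = 13, s[26] = 20, s[27] = 33, s[28] = 11, s[29] = 2, s[30] = 13, s[31] = 15, s[32] = 28, s[33] = 1, s[34] = 29, s[35] = 30, s[36] = 17, s[37] = 5, s[38] = 22, s[39] = 27, s[40] = 7, s[41] = 34, s[42] = 41, s[43] = 33, s[44] = 32, s[45] = 23, s[46] = 13, s[47] = 36, s[48] = 7, s[49] = 1, s[50] = 8.
The sequence repeats with period 48.
The value 29 first appears (with k ≥ 3) at s[18].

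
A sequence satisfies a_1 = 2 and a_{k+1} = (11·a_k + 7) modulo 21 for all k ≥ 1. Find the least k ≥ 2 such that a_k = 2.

4

We have a_1 = 2; a_2 = 8; a_3 = 11; a_4 = 2.
The sequence repeats with period 3.
The value 2 next appears (with k ≥ 2) at a_4.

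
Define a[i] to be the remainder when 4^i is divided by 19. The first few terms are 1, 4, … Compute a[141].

11

a[0] = 1; a[1] = 4; a[2] = 16; a[3] = 7; a[4] = 9; a[5] = 17; a[6] = 11; a[7] = 6; a[8] = 5; a[9] = 1.
Since a[9] = a[0] = 1, the sequence is periodic with period 9.
(141 - 0) mod 9 = 6, so a[141] = a[6] = 11.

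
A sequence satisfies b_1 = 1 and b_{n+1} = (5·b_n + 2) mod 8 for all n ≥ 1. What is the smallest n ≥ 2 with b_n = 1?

b_1 = 1,  b_2 = 7,  b_3 = 5,  b_4 = 3,  b_5 = 1.
Since b_5 = b_1 = 1, the sequence is periodic with period 4.
The value 1 next appears (with n ≥ 2) at b_5.

5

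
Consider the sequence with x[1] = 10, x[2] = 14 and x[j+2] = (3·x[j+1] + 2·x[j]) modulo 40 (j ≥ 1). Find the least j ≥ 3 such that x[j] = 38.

11

Computing terms: x[1] = 10,  x[2] = 14,  x[3] = 22,  x[4] = 14,  x[5] = 6,  x[6] = 6,  x[7] = 30,  x[8] = 22,  x[9] = 6,  x[10] = 22,  x[11] = 38,  x[12] = 38,  x[13] = 30,  x[14] = 6,  x[15] = 38,  x[16] = 6,  x[17] = 14,  x[18] = 14,  x[19] = 30,  x[20] = 38,  x[21] = 14,  x[22] = 38,  x[23] = 22,  x[24] = 22,  x[25] = 30,  x[26] = 14,  x[27] = 22.
Since (x[26], x[27]) = (x[2], x[3]) = (14, 22) (two consecutive terms determine the rest), the sequence is eventually periodic: after a pre-period of length 1 it cycles with period 24.
The value 38 first appears (with j ≥ 3) at x[11].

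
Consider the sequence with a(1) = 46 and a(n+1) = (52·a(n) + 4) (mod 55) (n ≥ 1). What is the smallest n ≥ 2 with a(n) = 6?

9

Computing terms: a(1) = 46; a(2) = 31; a(3) = 21; a(4) = 51; a(5) = 16; a(6) = 11; a(7) = 26; a(8) = 36; a(9) = 6; a(10) = 41; a(11) = 46.
Since a(11) = a(1) = 46, the sequence is periodic with period 10.
The value 6 first appears (with n ≥ 2) at a(9).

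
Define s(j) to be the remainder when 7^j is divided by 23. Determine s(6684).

Computing terms: s(0) = 1,  s(1) = 7,  s(2) = 3,  s(3) = 21,  s(4) = 9,  s(5) = 17,  s(6) = 4,  s(7) = 5,  s(8) = 12,  s(9) = 15,  s(10) = 13,  s(11) = 22,  s(12) = 16,  s(13) = 20,  s(14) = 2,  s(15) = 14,  s(16) = 6,  s(17) = 19,  s(18) = 18,  s(19) = 11,  s(20) = 8,  s(21) = 10,  s(22) = 1.
Since s(22) = s(0) = 1, the sequence is periodic with period 22.
So s(6684) = s(0 + ((6684-0) mod 22)) = s(18) = 18.

18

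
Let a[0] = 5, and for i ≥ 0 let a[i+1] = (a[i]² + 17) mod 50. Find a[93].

Listing terms: a[0] = 5,  a[1] = 42,  a[2] = 31,  a[3] = 28,  a[4] = 1,  a[5] = 18,  a[6] = 41,  a[7] = 48,  a[8] = 21,  a[9] = 8,  a[10] = 31.
Since a[10] = a[2] = 31, the sequence is eventually periodic: after a pre-period of length 2 it cycles with period 8.
For i ≥ 2, a[i] depends only on (i - 2) mod 8. (93 - 2) mod 8 = 3, so a[93] = a[5] = 18.

18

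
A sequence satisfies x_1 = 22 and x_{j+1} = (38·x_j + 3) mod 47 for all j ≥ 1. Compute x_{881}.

21

x_1 = 22, x_2 = 40, x_3 = 19, x_4 = 20, x_5 = 11, x_6 = 45, x_7 = 21, x_8 = 2, x_9 = 32, x_{10} = 44, x_{11} = 30, x_{12} = 15, x_{13} = 9, x_{14} = 16, x_{15} = 0, x_{16} = 3, x_{17} = 23, x_{18} = 31, x_{19} = 6, x_{20} = 43, x_{21} = 39, x_{22} = 28, x_{23} = 33, x_{24} = 35, x_{25} = 17, x_{26} = 38, x_{27} = 37, x_{28} = 46, x_{29} = 12, x_{30} = 36, x_{31} = 8, x_{32} = 25, x_{33} = 13, x_{34} = 27, x_{35} = 42, x_{36} = 1, x_{37} = 41, x_{38} = 10, x_{39} = 7, x_{40} = 34, x_{41} = 26, x_{42} = 4, x_{43} = 14, x_{44} = 18, x_{45} = 29, x_{46} = 24, x_{47} = 22.
Since x_{47} = x_1 = 22, the sequence is periodic with period 46.
(881 - 1) mod 46 = 6, so x_{881} = x_7 = 21.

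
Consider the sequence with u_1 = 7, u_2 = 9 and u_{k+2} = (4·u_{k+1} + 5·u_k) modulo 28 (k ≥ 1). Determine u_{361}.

u_1 = 7, u_2 = 9, u_3 = 15, u_4 = 21, u_5 = 19, u_6 = 13, u_7 = 7, u_8 = 9.
The sequence repeats with period 6.
So u_{361} = u_{1 + ((361-1) mod 6)} = u_1 = 7.

7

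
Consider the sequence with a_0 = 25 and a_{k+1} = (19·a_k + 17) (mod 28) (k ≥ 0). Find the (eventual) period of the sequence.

6

Computing terms: a_0 = 25; a_1 = 16; a_2 = 13; a_3 = 12; a_4 = 21; a_5 = 24; a_6 = 25.
Since a_6 = a_0 = 25, the sequence is periodic with period 6.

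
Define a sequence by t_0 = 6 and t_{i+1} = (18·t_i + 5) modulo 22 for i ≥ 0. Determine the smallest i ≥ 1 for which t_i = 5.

4

We have t_0 = 6, t_1 = 3, t_2 = 15, t_3 = 11, t_4 = 5, t_5 = 7, t_6 = 21, t_7 = 9, t_8 = 13, t_9 = 19, t_{10} = 17, t_{11} = 3.
Since t_{11} = t_1 = 3, the sequence is eventually periodic: after a pre-period of length 1 it cycles with period 10.
The value 5 first appears (with i ≥ 1) at t_4.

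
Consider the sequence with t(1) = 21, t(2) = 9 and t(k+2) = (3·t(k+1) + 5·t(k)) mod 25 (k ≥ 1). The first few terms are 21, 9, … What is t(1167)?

Computing terms: t(1) = 21,  t(2) = 9,  t(3) = 7,  t(4) = 16,  t(5) = 8,  t(6) = 4,  t(7) = 2,  t(8) = 1,  t(9) = 13,  t(10) = 19,  t(11) = 22,  t(12) = 11,  t(13) = 18,  t(14) = 9,  t(15) = 17,  t(16) = 21,  t(17) = 23,  t(18) = 24,  t(19) = 12,  t(20) = 6,  t(21) = 3,  t(22) = 14,  t(23) = 7,  t(24) = 16.
Since (t(23), t(24)) = (t(3), t(4)) = (7, 16) (two consecutive terms determine the rest), the sequence is eventually periodic: after a pre-period of length 2 it cycles with period 20.
For k ≥ 3, t(k) depends only on (k - 3) mod 20. (1167 - 3) mod 20 = 4, so t(1167) = t(7) = 2.

2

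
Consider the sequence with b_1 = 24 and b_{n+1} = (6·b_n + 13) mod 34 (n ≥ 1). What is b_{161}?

7

Listing terms: b_1 = 24; b_2 = 21; b_3 = 3; b_4 = 31; b_5 = 29; b_6 = 17; b_7 = 13; b_8 = 23; b_9 = 15; b_{10} = 1; b_{11} = 19; b_{12} = 25; b_{13} = 27; b_{14} = 5; b_{15} = 9; b_{16} = 33; b_{17} = 7; b_{18} = 21.
Since b_{18} = b_2 = 21, the sequence is eventually periodic: after a pre-period of length 1 it cycles with period 16.
For n ≥ 2, b_n depends only on (n - 2) mod 16. (161 - 2) mod 16 = 15, so b_{161} = b_{17} = 7.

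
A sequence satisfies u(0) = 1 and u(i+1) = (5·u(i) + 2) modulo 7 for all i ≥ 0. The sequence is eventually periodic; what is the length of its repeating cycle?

6

Computing terms: u(0) = 1, u(1) = 0, u(2) = 2, u(3) = 5, u(4) = 6, u(5) = 4, u(6) = 1.
The sequence repeats with period 6.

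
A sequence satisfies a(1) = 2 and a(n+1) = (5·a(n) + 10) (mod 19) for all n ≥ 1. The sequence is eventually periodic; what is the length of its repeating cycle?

9

Listing terms: a(1) = 2, a(2) = 1, a(3) = 15, a(4) = 9, a(5) = 17, a(6) = 0, a(7) = 10, a(8) = 3, a(9) = 6, a(10) = 2.
The sequence repeats with period 9.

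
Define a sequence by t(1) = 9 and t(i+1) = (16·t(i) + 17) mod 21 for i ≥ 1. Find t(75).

Computing terms: t(1) = 9; t(2) = 14; t(3) = 10; t(4) = 9.
Since t(4) = t(1) = 9, the sequence is periodic with period 3.
(75 - 1) mod 3 = 2, so t(75) = t(3) = 10.

10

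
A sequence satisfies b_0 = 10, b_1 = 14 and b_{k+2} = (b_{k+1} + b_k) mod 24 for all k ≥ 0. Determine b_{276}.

2

Listing terms: b_0 = 10,  b_1 = 14,  b_2 = 0,  b_3 = 14,  b_4 = 14,  b_5 = 4,  b_6 = 18,  b_7 = 22,  b_8 = 16,  b_9 = 14,  b_{10} = 6,  b_{11} = 20,  b_{12} = 2,  b_{13} = 22,  b_{14} = 0,  b_{15} = 22,  b_{16} = 22,  b_{17} = 20,  b_{18} = 18,  b_{19} = 14,  b_{20} = 8,  b_{21} = 22,  b_{22} = 6,  b_{23} = 4,  b_{24} = 10,  b_{25} = 14.
The sequence repeats with period 24.
So b_{276} = b_{0 + ((276-0) mod 24)} = b_{12} = 2.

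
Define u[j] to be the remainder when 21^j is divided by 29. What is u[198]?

Computing terms: u[0] = 1, u[1] = 21, u[2] = 6, u[3] = 10, u[4] = 7, u[5] = 2, u[6] = 13, u[7] = 12, u[8] = 20, u[9] = 14, u[10] = 4, u[11] = 26, u[12] = 24, u[13] = 11, u[14] = 28, u[15] = 8, u[16] = 23, u[17] = 19, u[18] = 22, u[19] = 27, u[20] = 16, u[21] = 17, u[22] = 9, u[23] = 15, u[24] = 25, u[25] = 3, u[26] = 5, u[27] = 18, u[28] = 1.
Since u[28] = u[0] = 1, the sequence is periodic with period 28.
(198 - 0) mod 28 = 2, so u[198] = u[2] = 6.

6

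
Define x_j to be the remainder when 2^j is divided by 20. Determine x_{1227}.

Listing terms: x_0 = 1; x_1 = 2; x_2 = 4; x_3 = 8; x_4 = 16; x_5 = 12; x_6 = 4.
Since x_6 = x_2 = 4, the sequence is eventually periodic: after a pre-period of length 2 it cycles with period 4.
For j ≥ 2, x_j depends only on (j - 2) mod 4. (1227 - 2) mod 4 = 1, so x_{1227} = x_3 = 8.

8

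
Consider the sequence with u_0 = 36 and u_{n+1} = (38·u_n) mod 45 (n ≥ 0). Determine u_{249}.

We have u_0 = 36,  u_1 = 18,  u_2 = 9,  u_3 = 27,  u_4 = 36.
Since u_4 = u_0 = 36, the sequence is periodic with period 4.
So u_{249} = u_{0 + ((249-0) mod 4)} = u_1 = 18.

18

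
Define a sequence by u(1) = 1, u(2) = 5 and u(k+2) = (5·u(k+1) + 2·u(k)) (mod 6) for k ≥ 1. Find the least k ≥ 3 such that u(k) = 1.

4

Listing terms: u(1) = 1, u(2) = 5, u(3) = 3, u(4) = 1, u(5) = 5.
The sequence repeats with period 3.
The value 1 next appears (with k ≥ 3) at u(4).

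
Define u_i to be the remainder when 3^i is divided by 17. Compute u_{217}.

u_0 = 1, u_1 = 3, u_2 = 9, u_3 = 10, u_4 = 13, u_5 = 5, u_6 = 15, u_7 = 11, u_8 = 16, u_9 = 14, u_{10} = 8, u_{11} = 7, u_{12} = 4, u_{13} = 12, u_{14} = 2, u_{15} = 6, u_{16} = 1.
The sequence repeats with period 16.
(217 - 0) mod 16 = 9, so u_{217} = u_9 = 14.

14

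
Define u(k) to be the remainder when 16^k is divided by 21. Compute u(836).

Computing terms: u(1) = 16, u(2) = 4, u(3) = 1, u(4) = 16.
The sequence repeats with period 3.
(836 - 1) mod 3 = 1, so u(836) = u(2) = 4.

4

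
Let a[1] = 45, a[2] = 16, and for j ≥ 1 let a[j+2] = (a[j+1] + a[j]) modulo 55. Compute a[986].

50

Computing terms: a[1] = 45,  a[2] = 16,  a[3] = 6,  a[4] = 22,  a[5] = 28,  a[6] = 50,  a[7] = 23,  a[8] = 18,  a[9] = 41,  a[10] = 4,  a[11] = 45,  a[12] = 49,  a[13] = 39,  a[14] = 33,  a[15] = 17,  a[16] = 50,  a[17] = 12,  a[18] = 7,  a[19] = 19,  a[20] = 26,  a[21] = 45,  a[22] = 16.
Since (a[21], a[22]) = (a[1], a[2]) = (45, 16) (two consecutive terms determine the rest), the sequence is periodic with period 20.
(986 - 1) mod 20 = 5, so a[986] = a[6] = 50.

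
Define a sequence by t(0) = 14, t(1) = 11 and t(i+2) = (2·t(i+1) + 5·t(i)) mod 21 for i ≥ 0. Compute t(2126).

20

Listing terms: t(0) = 14,  t(1) = 11,  t(2) = 8,  t(3) = 8,  t(4) = 14,  t(5) = 5,  t(6) = 17,  t(7) = 17,  t(8) = 14,  t(9) = 8,  t(10) = 2,  t(11) = 2,  t(12) = 14,  t(13) = 17,  t(14) = 20,  t(15) = 20,  t(16) = 14,  t(17) = 2,  t(18) = 11,  t(19) = 11,  t(20) = 14,  t(21) = 20,  t(22) = 5,  t(23) = 5,  t(24) = 14,  t(25) = 11.
The sequence repeats with period 24.
So t(2126) = t(0 + ((2126-0) mod 24)) = t(14) = 20.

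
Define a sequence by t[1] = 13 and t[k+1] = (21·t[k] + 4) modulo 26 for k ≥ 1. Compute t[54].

t[1] = 13; t[2] = 17; t[3] = 23; t[4] = 19; t[5] = 13.
Since t[5] = t[1] = 13, the sequence is periodic with period 4.
So t[54] = t[1 + ((54-1) mod 4)] = t[2] = 17.

17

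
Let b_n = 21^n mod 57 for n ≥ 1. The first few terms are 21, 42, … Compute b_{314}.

Listing terms: b_1 = 21, b_2 = 42, b_3 = 27, b_4 = 54, b_5 = 51, b_6 = 45, b_7 = 33, b_8 = 9, b_9 = 18, b_{10} = 36, b_{11} = 15, b_{12} = 30, b_{13} = 3, b_{14} = 6, b_{15} = 12, b_{16} = 24, b_{17} = 48, b_{18} = 39, b_{19} = 21.
Since b_{19} = b_1 = 21, the sequence is periodic with period 18.
So b_{314} = b_{1 + ((314-1) mod 18)} = b_8 = 9.

9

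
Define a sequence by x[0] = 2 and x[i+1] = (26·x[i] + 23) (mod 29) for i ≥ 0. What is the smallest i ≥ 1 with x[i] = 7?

Computing terms: x[0] = 2,  x[1] = 17,  x[2] = 1,  x[3] = 20,  x[4] = 21,  x[5] = 18,  x[6] = 27,  x[7] = 0,  x[8] = 23,  x[9] = 12,  x[10] = 16,  x[11] = 4,  x[12] = 11,  x[13] = 19,  x[14] = 24,  x[15] = 9,  x[16] = 25,  x[17] = 6,  x[18] = 5,  x[19] = 8,  x[20] = 28,  x[21] = 26,  x[22] = 3,  x[23] = 14,  x[24] = 10,  x[25] = 22,  x[26] = 15,  x[27] = 7,  x[28] = 2.
Since x[28] = x[0] = 2, the sequence is periodic with period 28.
The value 7 first appears (with i ≥ 1) at x[27].

27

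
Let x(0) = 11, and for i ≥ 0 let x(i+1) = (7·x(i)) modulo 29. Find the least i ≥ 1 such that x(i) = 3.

x(0) = 11; x(1) = 19; x(2) = 17; x(3) = 3; x(4) = 21; x(5) = 2; x(6) = 14; x(7) = 11.
Since x(7) = x(0) = 11, the sequence is periodic with period 7.
The value 3 first appears (with i ≥ 1) at x(3).

3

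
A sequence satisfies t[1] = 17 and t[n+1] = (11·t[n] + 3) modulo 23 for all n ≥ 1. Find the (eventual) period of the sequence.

22

We have t[1] = 17; t[2] = 6; t[3] = 0; t[4] = 3; t[5] = 13; t[6] = 8; t[7] = 22; t[8] = 15; t[9] = 7; t[10] = 11; t[11] = 9; t[12] = 10; t[13] = 21; t[14] = 4; t[15] = 1; t[16] = 14; t[17] = 19; t[18] = 5; t[19] = 12; t[20] = 20; t[21] = 16; t[22] = 18; t[23] = 17.
Since t[23] = t[1] = 17, the sequence is periodic with period 22.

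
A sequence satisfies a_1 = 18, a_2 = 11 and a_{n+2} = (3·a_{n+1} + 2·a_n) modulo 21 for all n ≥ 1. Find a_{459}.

15

Listing terms: a_1 = 18, a_2 = 11, a_3 = 6, a_4 = 19, a_5 = 6, a_6 = 14, a_7 = 12, a_8 = 1, a_9 = 6, a_{10} = 20, a_{11} = 9, a_{12} = 4, a_{13} = 9, a_{14} = 14, a_{15} = 18, a_{16} = 19, a_{17} = 9, a_{18} = 2, a_{19} = 3, a_{20} = 13, a_{21} = 3, a_{22} = 14, a_{23} = 6, a_{24} = 4, a_{25} = 3, a_{26} = 17, a_{27} = 15, a_{28} = 16, a_{29} = 15, a_{30} = 14, a_{31} = 9, a_{32} = 13, a_{33} = 15, a_{34} = 8, a_{35} = 12, a_{36} = 10, a_{37} = 12, a_{38} = 14, a_{39} = 3, a_{40} = 16, a_{41} = 12, a_{42} = 5, a_{43} = 18, a_{44} = 1, a_{45} = 18, a_{46} = 14, a_{47} = 15, a_{48} = 10, a_{49} = 18, a_{50} = 11.
Since (a_{49}, a_{50}) = (a_1, a_2) = (18, 11) (two consecutive terms determine the rest), the sequence is periodic with period 48.
(459 - 1) mod 48 = 26, so a_{459} = a_{27} = 15.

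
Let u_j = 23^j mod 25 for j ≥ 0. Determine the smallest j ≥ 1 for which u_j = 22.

7

Computing terms: u_0 = 1, u_1 = 23, u_2 = 4, u_3 = 17, u_4 = 16, u_5 = 18, u_6 = 14, u_7 = 22, u_8 = 6, u_9 = 13, u_{10} = 24, u_{11} = 2, u_{12} = 21, u_{13} = 8, u_{14} = 9, u_{15} = 7, u_{16} = 11, u_{17} = 3, u_{18} = 19, u_{19} = 12, u_{20} = 1.
Since u_{20} = u_0 = 1, the sequence is periodic with period 20.
The value 22 first appears (with j ≥ 1) at u_7.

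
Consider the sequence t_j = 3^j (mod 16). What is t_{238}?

t_0 = 1,  t_1 = 3,  t_2 = 9,  t_3 = 11,  t_4 = 1.
The sequence repeats with period 4.
(238 - 0) mod 4 = 2, so t_{238} = t_2 = 9.

9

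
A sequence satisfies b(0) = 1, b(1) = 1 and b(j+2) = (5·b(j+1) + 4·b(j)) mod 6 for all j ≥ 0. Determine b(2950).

3

We have b(0) = 1; b(1) = 1; b(2) = 3; b(3) = 1; b(4) = 5; b(5) = 5; b(6) = 3; b(7) = 5; b(8) = 1; b(9) = 1.
The sequence repeats with period 8.
(2950 - 0) mod 8 = 6, so b(2950) = b(6) = 3.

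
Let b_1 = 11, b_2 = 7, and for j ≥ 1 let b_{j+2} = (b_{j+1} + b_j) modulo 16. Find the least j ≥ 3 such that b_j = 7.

b_1 = 11; b_2 = 7; b_3 = 2; b_4 = 9; b_5 = 11; b_6 = 4; b_7 = 15; b_8 = 3; b_9 = 2; b_{10} = 5; b_{11} = 7; b_{12} = 12; b_{13} = 3; b_{14} = 15; b_{15} = 2; b_{16} = 1; b_{17} = 3; b_{18} = 4; b_{19} = 7; b_{20} = 11; b_{21} = 2; b_{22} = 13; b_{23} = 15; b_{24} = 12; b_{25} = 11; b_{26} = 7.
Since (b_{25}, b_{26}) = (b_1, b_2) = (11, 7) (two consecutive terms determine the rest), the sequence is periodic with period 24.
The value 7 first appears (with j ≥ 3) at b_{11}.

11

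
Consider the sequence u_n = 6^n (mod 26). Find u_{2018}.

Listing terms: u_0 = 1,  u_1 = 6,  u_2 = 10,  u_3 = 8,  u_4 = 22,  u_5 = 2,  u_6 = 12,  u_7 = 20,  u_8 = 16,  u_9 = 18,  u_{10} = 4,  u_{11} = 24,  u_{12} = 14,  u_{13} = 6.
Since u_{13} = u_1 = 6, the sequence is eventually periodic: after a pre-period of length 1 it cycles with period 12.
For n ≥ 1, u_n depends only on (n - 1) mod 12. (2018 - 1) mod 12 = 1, so u_{2018} = u_2 = 10.

10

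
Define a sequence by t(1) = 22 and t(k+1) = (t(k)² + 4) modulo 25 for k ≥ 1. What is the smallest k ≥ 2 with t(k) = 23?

3

We have t(1) = 22; t(2) = 13; t(3) = 23; t(4) = 8; t(5) = 18; t(6) = 3; t(7) = 13.
Since t(7) = t(2) = 13, the sequence is eventually periodic: after a pre-period of length 1 it cycles with period 5.
The value 23 first appears (with k ≥ 2) at t(3).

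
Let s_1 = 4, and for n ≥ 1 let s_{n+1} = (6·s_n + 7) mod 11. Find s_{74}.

10

Computing terms: s_1 = 4,  s_2 = 9,  s_3 = 6,  s_4 = 10,  s_5 = 1,  s_6 = 2,  s_7 = 8,  s_8 = 0,  s_9 = 7,  s_{10} = 5,  s_{11} = 4.
Since s_{11} = s_1 = 4, the sequence is periodic with period 10.
(74 - 1) mod 10 = 3, so s_{74} = s_4 = 10.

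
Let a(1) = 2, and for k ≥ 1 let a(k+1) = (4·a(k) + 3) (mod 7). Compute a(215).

Listing terms: a(1) = 2,  a(2) = 4,  a(3) = 5,  a(4) = 2.
Since a(4) = a(1) = 2, the sequence is periodic with period 3.
(215 - 1) mod 3 = 1, so a(215) = a(2) = 4.

4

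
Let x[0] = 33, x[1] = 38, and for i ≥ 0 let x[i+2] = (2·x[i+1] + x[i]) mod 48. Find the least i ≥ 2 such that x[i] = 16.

We have x[0] = 33, x[1] = 38, x[2] = 13, x[3] = 16, x[4] = 45, x[5] = 10, x[6] = 17, x[7] = 44, x[8] = 9, x[9] = 14, x[10] = 37, x[11] = 40, x[12] = 21, x[13] = 34, x[14] = 41, x[15] = 20, x[16] = 33, x[17] = 38.
Since (x[16], x[17]) = (x[0], x[1]) = (33, 38) (two consecutive terms determine the rest), the sequence is periodic with period 16.
The value 16 first appears (with i ≥ 2) at x[3].

3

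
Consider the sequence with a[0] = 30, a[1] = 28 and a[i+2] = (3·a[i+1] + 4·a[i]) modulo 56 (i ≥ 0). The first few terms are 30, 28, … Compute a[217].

28

Computing terms: a[0] = 30, a[1] = 28, a[2] = 36, a[3] = 52, a[4] = 20, a[5] = 44, a[6] = 44, a[7] = 28, a[8] = 36.
Since (a[7], a[8]) = (a[1], a[2]) = (28, 36) (two consecutive terms determine the rest), the sequence is eventually periodic: after a pre-period of length 1 it cycles with period 6.
For i ≥ 1, a[i] depends only on (i - 1) mod 6. (217 - 1) mod 6 = 0, so a[217] = a[1] = 28.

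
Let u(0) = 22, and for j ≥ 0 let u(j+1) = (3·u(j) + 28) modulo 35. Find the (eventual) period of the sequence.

Computing terms: u(0) = 22, u(1) = 24, u(2) = 30, u(3) = 13, u(4) = 32, u(5) = 19, u(6) = 15, u(7) = 3, u(8) = 2, u(9) = 34, u(10) = 25, u(11) = 33, u(12) = 22.
Since u(12) = u(0) = 22, the sequence is periodic with period 12.

12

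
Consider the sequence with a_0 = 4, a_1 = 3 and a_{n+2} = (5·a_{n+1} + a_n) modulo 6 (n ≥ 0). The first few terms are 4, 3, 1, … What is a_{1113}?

0

a_0 = 4,  a_1 = 3,  a_2 = 1,  a_3 = 2,  a_4 = 5,  a_5 = 3,  a_6 = 2,  a_7 = 1,  a_8 = 1,  a_9 = 0,  a_{10} = 1,  a_{11} = 5,  a_{12} = 2,  a_{13} = 3,  a_{14} = 5,  a_{15} = 4,  a_{16} = 1,  a_{17} = 3,  a_{18} = 4,  a_{19} = 5,  a_{20} = 5,  a_{21} = 0,  a_{22} = 5,  a_{23} = 1,  a_{24} = 4,  a_{25} = 3.
The sequence repeats with period 24.
So a_{1113} = a_{0 + ((1113-0) mod 24)} = a_9 = 0.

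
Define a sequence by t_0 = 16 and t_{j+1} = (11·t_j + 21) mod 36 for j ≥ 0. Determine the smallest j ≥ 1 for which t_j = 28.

Computing terms: t_0 = 16,  t_1 = 17,  t_2 = 28,  t_3 = 5,  t_4 = 4,  t_5 = 29,  t_6 = 16.
The sequence repeats with period 6.
The value 28 first appears (with j ≥ 1) at t_2.

2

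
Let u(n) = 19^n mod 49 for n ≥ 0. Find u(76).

u(0) = 1, u(1) = 19, u(2) = 18, u(3) = 48, u(4) = 30, u(5) = 31, u(6) = 1.
The sequence repeats with period 6.
(76 - 0) mod 6 = 4, so u(76) = u(4) = 30.

30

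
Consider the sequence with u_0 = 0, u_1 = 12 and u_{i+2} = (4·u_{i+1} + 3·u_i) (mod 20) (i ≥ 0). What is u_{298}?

12

Computing terms: u_0 = 0, u_1 = 12, u_2 = 8, u_3 = 8, u_4 = 16, u_5 = 8, u_6 = 0, u_7 = 4, u_8 = 16, u_9 = 16, u_{10} = 12, u_{11} = 16, u_{12} = 0, u_{13} = 8, u_{14} = 12, u_{15} = 12, u_{16} = 4, u_{17} = 12, u_{18} = 0, u_{19} = 16, u_{20} = 4, u_{21} = 4, u_{22} = 8, u_{23} = 4, u_{24} = 0, u_{25} = 12.
Since (u_{24}, u_{25}) = (u_0, u_1) = (0, 12) (two consecutive terms determine the rest), the sequence is periodic with period 24.
(298 - 0) mod 24 = 10, so u_{298} = u_{10} = 12.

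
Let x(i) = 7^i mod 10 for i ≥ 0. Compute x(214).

9

Computing terms: x(0) = 1, x(1) = 7, x(2) = 9, x(3) = 3, x(4) = 1.
Since x(4) = x(0) = 1, the sequence is periodic with period 4.
(214 - 0) mod 4 = 2, so x(214) = x(2) = 9.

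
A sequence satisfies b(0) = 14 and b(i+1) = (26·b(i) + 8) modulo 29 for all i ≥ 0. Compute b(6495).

We have b(0) = 14; b(1) = 24; b(2) = 23; b(3) = 26; b(4) = 17; b(5) = 15; b(6) = 21; b(7) = 3; b(8) = 28; b(9) = 11; b(10) = 4; b(11) = 25; b(12) = 20; b(13) = 6; b(14) = 19; b(15) = 9; b(16) = 10; b(17) = 7; b(18) = 16; b(19) = 18; b(20) = 12; b(21) = 1; b(22) = 5; b(23) = 22; b(24) = 0; b(25) = 8; b(26) = 13; b(27) = 27; b(28) = 14.
Since b(28) = b(0) = 14, the sequence is periodic with period 28.
(6495 - 0) mod 28 = 27, so b(6495) = b(27) = 27.

27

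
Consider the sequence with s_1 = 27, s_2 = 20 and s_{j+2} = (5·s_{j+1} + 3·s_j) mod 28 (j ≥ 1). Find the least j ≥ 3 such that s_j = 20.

5

s_1 = 27, s_2 = 20, s_3 = 13, s_4 = 13, s_5 = 20, s_6 = 27, s_7 = 27, s_8 = 20.
Since (s_7, s_8) = (s_1, s_2) = (27, 20) (two consecutive terms determine the rest), the sequence is periodic with period 6.
The value 20 first appears (with j ≥ 3) at s_5.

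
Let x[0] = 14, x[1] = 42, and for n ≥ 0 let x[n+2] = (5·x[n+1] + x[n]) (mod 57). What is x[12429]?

Computing terms: x[0] = 14, x[1] = 42, x[2] = 53, x[3] = 22, x[4] = 49, x[5] = 39, x[6] = 16, x[7] = 5, x[8] = 41, x[9] = 39, x[10] = 8, x[11] = 22, x[12] = 4, x[13] = 42, x[14] = 43, x[15] = 29, x[16] = 17, x[17] = 0, x[18] = 17, x[19] = 28, x[20] = 43, x[21] = 15, x[22] = 4, x[23] = 35, x[24] = 8, x[25] = 18, x[26] = 41, x[27] = 52, x[28] = 16, x[29] = 18, x[30] = 49, x[31] = 35, x[32] = 53, x[33] = 15, x[34] = 14, x[35] = 28, x[36] = 40, x[37] = 0, x[38] = 40, x[39] = 29, x[40] = 14, x[41] = 42.
Since (x[40], x[41]) = (x[0], x[1]) = (14, 42) (two consecutive terms determine the rest), the sequence is periodic with period 40.
(12429 - 0) mod 40 = 29, so x[12429] = x[29] = 18.

18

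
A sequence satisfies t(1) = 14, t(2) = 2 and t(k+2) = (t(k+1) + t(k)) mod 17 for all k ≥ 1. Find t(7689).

1

Computing terms: t(1) = 14,  t(2) = 2,  t(3) = 16,  t(4) = 1,  t(5) = 0,  t(6) = 1,  t(7) = 1,  t(8) = 2,  t(9) = 3,  t(10) = 5,  t(11) = 8,  t(12) = 13,  t(13) = 4,  t(14) = 0,  t(15) = 4,  t(16) = 4,  t(17) = 8,  t(18) = 12,  t(19) = 3,  t(20) = 15,  t(21) = 1,  t(22) = 16,  t(23) = 0,  t(24) = 16,  t(25) = 16,  t(26) = 15,  t(27) = 14,  t(28) = 12,  t(29) = 9,  t(30) = 4,  t(31) = 13,  t(32) = 0,  t(33) = 13,  t(34) = 13,  t(35) = 9,  t(36) = 5,  t(37) = 14,  t(38) = 2.
Since (t(37), t(38)) = (t(1), t(2)) = (14, 2) (two consecutive terms determine the rest), the sequence is periodic with period 36.
So t(7689) = t(1 + ((7689-1) mod 36)) = t(21) = 1.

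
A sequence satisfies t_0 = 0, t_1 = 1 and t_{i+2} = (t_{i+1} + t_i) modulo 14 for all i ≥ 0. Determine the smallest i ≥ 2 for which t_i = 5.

5

Computing terms: t_0 = 0, t_1 = 1, t_2 = 1, t_3 = 2, t_4 = 3, t_5 = 5, t_6 = 8, t_7 = 13, t_8 = 7, t_9 = 6, t_{10} = 13, t_{11} = 5, t_{12} = 4, t_{13} = 9, t_{14} = 13, t_{15} = 8, t_{16} = 7, t_{17} = 1, t_{18} = 8, t_{19} = 9, t_{20} = 3, t_{21} = 12, t_{22} = 1, t_{23} = 13, t_{24} = 0, t_{25} = 13, t_{26} = 13, t_{27} = 12, t_{28} = 11, t_{29} = 9, t_{30} = 6, t_{31} = 1, t_{32} = 7, t_{33} = 8, t_{34} = 1, t_{35} = 9, t_{36} = 10, t_{37} = 5, t_{38} = 1, t_{39} = 6, t_{40} = 7, t_{41} = 13, t_{42} = 6, t_{43} = 5, t_{44} = 11, t_{45} = 2, t_{46} = 13, t_{47} = 1, t_{48} = 0, t_{49} = 1.
The sequence repeats with period 48.
The value 5 first appears (with i ≥ 2) at t_5.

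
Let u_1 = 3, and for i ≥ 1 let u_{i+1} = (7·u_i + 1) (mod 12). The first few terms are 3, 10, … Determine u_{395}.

Computing terms: u_1 = 3, u_2 = 10, u_3 = 11, u_4 = 6, u_5 = 7, u_6 = 2, u_7 = 3.
The sequence repeats with period 6.
(395 - 1) mod 6 = 4, so u_{395} = u_5 = 7.

7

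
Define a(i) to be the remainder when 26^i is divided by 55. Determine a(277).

16

Computing terms: a(0) = 1, a(1) = 26, a(2) = 16, a(3) = 31, a(4) = 36, a(5) = 1.
The sequence repeats with period 5.
So a(277) = a(0 + ((277-0) mod 5)) = a(2) = 16.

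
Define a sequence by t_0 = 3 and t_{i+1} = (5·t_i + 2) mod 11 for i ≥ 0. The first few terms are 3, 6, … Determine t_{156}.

Computing terms: t_0 = 3; t_1 = 6; t_2 = 10; t_3 = 8; t_4 = 9; t_5 = 3.
The sequence repeats with period 5.
So t_{156} = t_{0 + ((156-0) mod 5)} = t_1 = 6.

6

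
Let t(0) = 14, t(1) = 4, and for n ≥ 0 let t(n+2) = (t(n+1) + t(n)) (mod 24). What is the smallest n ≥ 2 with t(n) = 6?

Computing terms: t(0) = 14, t(1) = 4, t(2) = 18, t(3) = 22, t(4) = 16, t(5) = 14, t(6) = 6, t(7) = 20, t(8) = 2, t(9) = 22, t(10) = 0, t(11) = 22, t(12) = 22, t(13) = 20, t(14) = 18, t(15) = 14, t(16) = 8, t(17) = 22, t(18) = 6, t(19) = 4, t(20) = 10, t(21) = 14, t(22) = 0, t(23) = 14, t(24) = 14, t(25) = 4.
Since (t(24), t(25)) = (t(0), t(1)) = (14, 4) (two consecutive terms determine the rest), the sequence is periodic with period 24.
The value 6 first appears (with n ≥ 2) at t(6).

6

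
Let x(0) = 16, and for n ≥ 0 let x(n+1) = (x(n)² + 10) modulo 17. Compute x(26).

Computing terms: x(0) = 16, x(1) = 11, x(2) = 12, x(3) = 1, x(4) = 11.
Since x(4) = x(1) = 11, the sequence is eventually periodic: after a pre-period of length 1 it cycles with period 3.
For n ≥ 1, x(n) depends only on (n - 1) mod 3. (26 - 1) mod 3 = 1, so x(26) = x(2) = 12.

12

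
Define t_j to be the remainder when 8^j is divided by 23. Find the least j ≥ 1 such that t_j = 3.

Computing terms: t_0 = 1; t_1 = 8; t_2 = 18; t_3 = 6; t_4 = 2; t_5 = 16; t_6 = 13; t_7 = 12; t_8 = 4; t_9 = 9; t_{10} = 3; t_{11} = 1.
The sequence repeats with period 11.
The value 3 first appears (with j ≥ 1) at t_{10}.

10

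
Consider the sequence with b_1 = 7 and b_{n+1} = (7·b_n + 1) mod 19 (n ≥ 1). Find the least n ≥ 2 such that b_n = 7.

4

Listing terms: b_1 = 7; b_2 = 12; b_3 = 9; b_4 = 7.
The sequence repeats with period 3.
The value 7 next appears (with n ≥ 2) at b_4.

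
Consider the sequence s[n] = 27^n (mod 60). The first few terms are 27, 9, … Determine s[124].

Computing terms: s[1] = 27,  s[2] = 9,  s[3] = 3,  s[4] = 21,  s[5] = 27.
Since s[5] = s[1] = 27, the sequence is periodic with period 4.
(124 - 1) mod 4 = 3, so s[124] = s[4] = 21.

21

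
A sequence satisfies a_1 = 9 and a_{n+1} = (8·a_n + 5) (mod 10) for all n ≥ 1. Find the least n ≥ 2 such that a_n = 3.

a_1 = 9,  a_2 = 7,  a_3 = 1,  a_4 = 3,  a_5 = 9.
The sequence repeats with period 4.
The value 3 first appears (with n ≥ 2) at a_4.

4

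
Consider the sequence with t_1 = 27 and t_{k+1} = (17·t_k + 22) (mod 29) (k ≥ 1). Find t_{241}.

Computing terms: t_1 = 27,  t_2 = 17,  t_3 = 21,  t_4 = 2,  t_5 = 27.
Since t_5 = t_1 = 27, the sequence is periodic with period 4.
So t_{241} = t_{1 + ((241-1) mod 4)} = t_1 = 27.

27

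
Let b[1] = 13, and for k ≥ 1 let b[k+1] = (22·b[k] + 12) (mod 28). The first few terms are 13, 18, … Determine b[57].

20

b[1] = 13; b[2] = 18; b[3] = 16; b[4] = 0; b[5] = 12; b[6] = 24; b[7] = 8; b[8] = 20; b[9] = 4; b[10] = 16.
Since b[10] = b[3] = 16, the sequence is eventually periodic: after a pre-period of length 2 it cycles with period 7.
For k ≥ 3, b[k] depends only on (k - 3) mod 7. (57 - 3) mod 7 = 5, so b[57] = b[8] = 20.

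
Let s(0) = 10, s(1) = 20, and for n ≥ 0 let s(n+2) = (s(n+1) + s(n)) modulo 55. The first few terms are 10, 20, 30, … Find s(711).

20

Computing terms: s(0) = 10, s(1) = 20, s(2) = 30, s(3) = 50, s(4) = 25, s(5) = 20, s(6) = 45, s(7) = 10, s(8) = 0, s(9) = 10, s(10) = 10, s(11) = 20.
The sequence repeats with period 10.
(711 - 0) mod 10 = 1, so s(711) = s(1) = 20.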